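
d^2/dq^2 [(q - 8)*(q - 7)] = 2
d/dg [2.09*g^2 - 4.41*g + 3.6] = 4.18*g - 4.41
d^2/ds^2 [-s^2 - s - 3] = -2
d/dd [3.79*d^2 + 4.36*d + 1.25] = 7.58*d + 4.36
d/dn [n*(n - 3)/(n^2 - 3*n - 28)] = 28*(3 - 2*n)/(n^4 - 6*n^3 - 47*n^2 + 168*n + 784)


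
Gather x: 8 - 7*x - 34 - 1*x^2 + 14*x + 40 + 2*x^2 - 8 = x^2 + 7*x + 6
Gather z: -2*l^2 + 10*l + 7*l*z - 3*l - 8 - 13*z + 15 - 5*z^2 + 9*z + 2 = -2*l^2 + 7*l - 5*z^2 + z*(7*l - 4) + 9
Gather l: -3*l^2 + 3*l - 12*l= -3*l^2 - 9*l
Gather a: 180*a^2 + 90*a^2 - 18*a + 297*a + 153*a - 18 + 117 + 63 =270*a^2 + 432*a + 162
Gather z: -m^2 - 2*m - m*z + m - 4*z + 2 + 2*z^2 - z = -m^2 - m + 2*z^2 + z*(-m - 5) + 2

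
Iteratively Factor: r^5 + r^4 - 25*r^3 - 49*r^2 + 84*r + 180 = (r - 5)*(r^4 + 6*r^3 + 5*r^2 - 24*r - 36) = (r - 5)*(r - 2)*(r^3 + 8*r^2 + 21*r + 18) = (r - 5)*(r - 2)*(r + 2)*(r^2 + 6*r + 9) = (r - 5)*(r - 2)*(r + 2)*(r + 3)*(r + 3)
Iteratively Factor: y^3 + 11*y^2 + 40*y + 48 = (y + 4)*(y^2 + 7*y + 12) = (y + 4)^2*(y + 3)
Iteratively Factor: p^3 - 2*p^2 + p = (p - 1)*(p^2 - p) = (p - 1)^2*(p)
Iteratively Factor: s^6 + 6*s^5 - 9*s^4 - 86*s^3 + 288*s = (s - 2)*(s^5 + 8*s^4 + 7*s^3 - 72*s^2 - 144*s) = s*(s - 2)*(s^4 + 8*s^3 + 7*s^2 - 72*s - 144) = s*(s - 2)*(s + 3)*(s^3 + 5*s^2 - 8*s - 48) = s*(s - 2)*(s + 3)*(s + 4)*(s^2 + s - 12) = s*(s - 2)*(s + 3)*(s + 4)^2*(s - 3)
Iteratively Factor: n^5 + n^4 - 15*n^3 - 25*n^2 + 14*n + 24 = (n - 4)*(n^4 + 5*n^3 + 5*n^2 - 5*n - 6) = (n - 4)*(n + 1)*(n^3 + 4*n^2 + n - 6) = (n - 4)*(n + 1)*(n + 3)*(n^2 + n - 2) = (n - 4)*(n + 1)*(n + 2)*(n + 3)*(n - 1)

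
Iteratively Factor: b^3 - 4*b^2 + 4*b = (b)*(b^2 - 4*b + 4) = b*(b - 2)*(b - 2)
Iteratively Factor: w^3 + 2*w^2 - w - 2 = (w - 1)*(w^2 + 3*w + 2) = (w - 1)*(w + 1)*(w + 2)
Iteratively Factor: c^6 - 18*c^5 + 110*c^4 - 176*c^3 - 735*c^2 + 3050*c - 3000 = (c - 5)*(c^5 - 13*c^4 + 45*c^3 + 49*c^2 - 490*c + 600) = (c - 5)^2*(c^4 - 8*c^3 + 5*c^2 + 74*c - 120) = (c - 5)^2*(c + 3)*(c^3 - 11*c^2 + 38*c - 40) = (c - 5)^2*(c - 4)*(c + 3)*(c^2 - 7*c + 10) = (c - 5)^2*(c - 4)*(c - 2)*(c + 3)*(c - 5)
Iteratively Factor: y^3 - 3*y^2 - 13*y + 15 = (y - 1)*(y^2 - 2*y - 15) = (y - 5)*(y - 1)*(y + 3)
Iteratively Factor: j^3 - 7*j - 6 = (j + 2)*(j^2 - 2*j - 3) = (j - 3)*(j + 2)*(j + 1)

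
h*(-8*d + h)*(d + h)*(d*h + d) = -8*d^3*h^2 - 8*d^3*h - 7*d^2*h^3 - 7*d^2*h^2 + d*h^4 + d*h^3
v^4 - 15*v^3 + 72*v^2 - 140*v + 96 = (v - 8)*(v - 3)*(v - 2)^2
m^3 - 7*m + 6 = (m - 2)*(m - 1)*(m + 3)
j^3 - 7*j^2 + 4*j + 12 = (j - 6)*(j - 2)*(j + 1)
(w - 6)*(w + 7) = w^2 + w - 42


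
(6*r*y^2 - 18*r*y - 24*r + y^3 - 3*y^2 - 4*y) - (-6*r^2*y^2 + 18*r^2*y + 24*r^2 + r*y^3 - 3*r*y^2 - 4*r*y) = 6*r^2*y^2 - 18*r^2*y - 24*r^2 - r*y^3 + 9*r*y^2 - 14*r*y - 24*r + y^3 - 3*y^2 - 4*y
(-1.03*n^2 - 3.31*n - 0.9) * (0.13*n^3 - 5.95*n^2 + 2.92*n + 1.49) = -0.1339*n^5 + 5.6982*n^4 + 16.5699*n^3 - 5.8449*n^2 - 7.5599*n - 1.341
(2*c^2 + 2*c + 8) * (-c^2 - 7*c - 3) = -2*c^4 - 16*c^3 - 28*c^2 - 62*c - 24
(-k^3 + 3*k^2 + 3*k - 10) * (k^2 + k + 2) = -k^5 + 2*k^4 + 4*k^3 - k^2 - 4*k - 20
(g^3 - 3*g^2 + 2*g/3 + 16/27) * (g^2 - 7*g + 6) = g^5 - 10*g^4 + 83*g^3/3 - 596*g^2/27 - 4*g/27 + 32/9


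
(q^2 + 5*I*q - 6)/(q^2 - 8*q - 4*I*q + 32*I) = (q^2 + 5*I*q - 6)/(q^2 - 8*q - 4*I*q + 32*I)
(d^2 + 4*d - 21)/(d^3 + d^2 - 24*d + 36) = (d + 7)/(d^2 + 4*d - 12)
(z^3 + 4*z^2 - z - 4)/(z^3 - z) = (z + 4)/z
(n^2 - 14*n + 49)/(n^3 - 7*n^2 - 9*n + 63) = (n - 7)/(n^2 - 9)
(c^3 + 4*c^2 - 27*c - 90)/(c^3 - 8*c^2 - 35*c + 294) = (c^2 - 2*c - 15)/(c^2 - 14*c + 49)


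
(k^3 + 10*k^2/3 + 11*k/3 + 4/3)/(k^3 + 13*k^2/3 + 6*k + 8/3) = (k + 1)/(k + 2)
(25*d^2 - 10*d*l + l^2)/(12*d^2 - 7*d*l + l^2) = (25*d^2 - 10*d*l + l^2)/(12*d^2 - 7*d*l + l^2)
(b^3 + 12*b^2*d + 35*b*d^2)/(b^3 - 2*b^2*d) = (b^2 + 12*b*d + 35*d^2)/(b*(b - 2*d))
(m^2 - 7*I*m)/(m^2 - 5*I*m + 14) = m/(m + 2*I)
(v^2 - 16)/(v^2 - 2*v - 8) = (v + 4)/(v + 2)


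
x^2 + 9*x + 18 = (x + 3)*(x + 6)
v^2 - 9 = (v - 3)*(v + 3)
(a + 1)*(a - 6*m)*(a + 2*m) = a^3 - 4*a^2*m + a^2 - 12*a*m^2 - 4*a*m - 12*m^2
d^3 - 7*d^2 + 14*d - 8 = (d - 4)*(d - 2)*(d - 1)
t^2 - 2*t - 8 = (t - 4)*(t + 2)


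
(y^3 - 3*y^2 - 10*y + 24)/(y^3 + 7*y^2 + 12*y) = (y^2 - 6*y + 8)/(y*(y + 4))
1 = 1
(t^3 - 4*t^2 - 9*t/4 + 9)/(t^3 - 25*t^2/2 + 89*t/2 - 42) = (t + 3/2)/(t - 7)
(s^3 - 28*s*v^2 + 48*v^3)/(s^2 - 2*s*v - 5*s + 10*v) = (s^2 + 2*s*v - 24*v^2)/(s - 5)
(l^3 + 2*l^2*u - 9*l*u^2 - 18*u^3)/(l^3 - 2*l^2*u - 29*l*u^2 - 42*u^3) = (-l + 3*u)/(-l + 7*u)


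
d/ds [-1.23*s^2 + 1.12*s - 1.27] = 1.12 - 2.46*s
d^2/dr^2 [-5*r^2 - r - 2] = -10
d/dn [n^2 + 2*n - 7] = 2*n + 2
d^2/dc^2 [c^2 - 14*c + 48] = 2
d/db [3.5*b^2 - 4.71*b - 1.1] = 7.0*b - 4.71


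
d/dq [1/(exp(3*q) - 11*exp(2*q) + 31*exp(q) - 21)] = (-3*exp(2*q) + 22*exp(q) - 31)*exp(q)/(exp(3*q) - 11*exp(2*q) + 31*exp(q) - 21)^2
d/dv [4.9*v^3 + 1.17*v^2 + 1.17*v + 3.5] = 14.7*v^2 + 2.34*v + 1.17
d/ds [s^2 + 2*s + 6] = 2*s + 2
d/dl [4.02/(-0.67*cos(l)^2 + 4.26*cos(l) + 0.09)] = (17.1252 - 5.3868*cos(l))*sin(l)/(-0.67*cos(l)^2 + 4.26*cos(l) + 0.09)^2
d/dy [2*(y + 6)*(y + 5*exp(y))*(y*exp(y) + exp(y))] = 2*(y^3 + 10*y^2*exp(y) + 10*y^2 + 80*y*exp(y) + 20*y + 95*exp(y) + 6)*exp(y)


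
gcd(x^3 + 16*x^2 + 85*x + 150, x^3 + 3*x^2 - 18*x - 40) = x + 5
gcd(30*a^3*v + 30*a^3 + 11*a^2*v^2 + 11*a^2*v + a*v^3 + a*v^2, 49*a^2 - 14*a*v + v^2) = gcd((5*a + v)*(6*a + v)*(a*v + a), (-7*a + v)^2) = 1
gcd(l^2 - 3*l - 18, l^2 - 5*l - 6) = l - 6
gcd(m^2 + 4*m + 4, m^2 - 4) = m + 2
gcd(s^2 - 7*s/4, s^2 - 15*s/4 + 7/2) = s - 7/4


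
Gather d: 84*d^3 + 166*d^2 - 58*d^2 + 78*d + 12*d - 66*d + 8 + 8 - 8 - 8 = 84*d^3 + 108*d^2 + 24*d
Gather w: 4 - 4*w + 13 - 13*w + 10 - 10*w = 27 - 27*w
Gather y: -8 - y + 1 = -y - 7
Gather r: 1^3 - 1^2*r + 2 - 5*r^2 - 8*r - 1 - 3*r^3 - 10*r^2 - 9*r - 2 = -3*r^3 - 15*r^2 - 18*r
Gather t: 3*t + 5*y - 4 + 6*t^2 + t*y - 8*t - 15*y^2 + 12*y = 6*t^2 + t*(y - 5) - 15*y^2 + 17*y - 4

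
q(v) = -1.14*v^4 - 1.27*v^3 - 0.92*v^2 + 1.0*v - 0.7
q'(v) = -4.56*v^3 - 3.81*v^2 - 1.84*v + 1.0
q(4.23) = -474.03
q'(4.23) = -420.09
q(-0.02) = -0.72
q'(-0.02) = 1.04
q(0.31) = -0.53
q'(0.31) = -0.07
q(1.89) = -25.22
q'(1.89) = -46.87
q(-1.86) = -11.22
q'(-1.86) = 20.58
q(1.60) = -14.13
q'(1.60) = -30.38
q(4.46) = -578.28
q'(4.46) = -487.54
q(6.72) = -2745.71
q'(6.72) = -1567.22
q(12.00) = -25954.78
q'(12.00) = -8449.40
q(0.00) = -0.70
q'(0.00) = 1.00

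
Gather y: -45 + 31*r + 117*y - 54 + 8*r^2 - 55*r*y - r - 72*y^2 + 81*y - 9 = 8*r^2 + 30*r - 72*y^2 + y*(198 - 55*r) - 108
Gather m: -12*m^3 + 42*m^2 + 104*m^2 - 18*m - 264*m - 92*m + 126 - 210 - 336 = -12*m^3 + 146*m^2 - 374*m - 420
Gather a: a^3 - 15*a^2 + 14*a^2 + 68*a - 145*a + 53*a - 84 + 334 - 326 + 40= a^3 - a^2 - 24*a - 36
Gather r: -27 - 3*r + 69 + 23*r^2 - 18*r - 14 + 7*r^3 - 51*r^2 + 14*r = 7*r^3 - 28*r^2 - 7*r + 28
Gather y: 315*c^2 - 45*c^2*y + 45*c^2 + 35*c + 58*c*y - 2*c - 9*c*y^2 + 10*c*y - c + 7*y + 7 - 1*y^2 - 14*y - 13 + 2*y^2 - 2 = 360*c^2 + 32*c + y^2*(1 - 9*c) + y*(-45*c^2 + 68*c - 7) - 8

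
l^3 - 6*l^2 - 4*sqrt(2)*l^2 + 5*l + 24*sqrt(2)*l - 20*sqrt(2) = (l - 5)*(l - 1)*(l - 4*sqrt(2))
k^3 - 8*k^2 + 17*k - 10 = (k - 5)*(k - 2)*(k - 1)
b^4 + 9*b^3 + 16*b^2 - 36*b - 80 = (b - 2)*(b + 2)*(b + 4)*(b + 5)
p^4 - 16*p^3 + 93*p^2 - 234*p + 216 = (p - 6)*(p - 4)*(p - 3)^2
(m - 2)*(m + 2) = m^2 - 4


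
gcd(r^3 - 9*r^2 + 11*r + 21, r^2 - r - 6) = r - 3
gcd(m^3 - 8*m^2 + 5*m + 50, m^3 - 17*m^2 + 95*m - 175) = m^2 - 10*m + 25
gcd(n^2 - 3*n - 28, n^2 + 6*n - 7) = 1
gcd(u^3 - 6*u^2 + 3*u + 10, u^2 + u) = u + 1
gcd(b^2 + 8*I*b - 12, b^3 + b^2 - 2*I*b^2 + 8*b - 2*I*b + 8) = b + 2*I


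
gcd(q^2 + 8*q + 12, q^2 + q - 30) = q + 6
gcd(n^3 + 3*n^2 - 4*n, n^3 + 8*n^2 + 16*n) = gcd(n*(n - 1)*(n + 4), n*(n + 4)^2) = n^2 + 4*n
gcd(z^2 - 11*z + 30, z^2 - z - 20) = z - 5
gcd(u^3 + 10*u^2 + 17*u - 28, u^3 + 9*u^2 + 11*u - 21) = u^2 + 6*u - 7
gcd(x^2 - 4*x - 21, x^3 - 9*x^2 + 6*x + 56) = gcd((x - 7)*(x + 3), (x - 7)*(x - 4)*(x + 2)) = x - 7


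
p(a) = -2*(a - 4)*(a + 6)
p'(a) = -4*a - 4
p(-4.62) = 23.79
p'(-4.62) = 14.48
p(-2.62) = 44.75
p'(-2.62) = 6.48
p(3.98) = 0.40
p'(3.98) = -19.92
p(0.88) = 42.93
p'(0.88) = -7.52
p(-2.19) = 47.17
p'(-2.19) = 4.76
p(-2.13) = 47.45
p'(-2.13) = 4.52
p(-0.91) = 49.98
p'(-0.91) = -0.36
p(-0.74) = 49.86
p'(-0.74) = -1.04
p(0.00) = 48.00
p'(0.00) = -4.00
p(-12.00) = -192.00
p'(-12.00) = 44.00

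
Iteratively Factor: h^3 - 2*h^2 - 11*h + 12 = (h - 4)*(h^2 + 2*h - 3) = (h - 4)*(h - 1)*(h + 3)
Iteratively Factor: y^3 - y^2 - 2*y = (y + 1)*(y^2 - 2*y) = y*(y + 1)*(y - 2)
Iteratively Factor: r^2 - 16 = (r - 4)*(r + 4)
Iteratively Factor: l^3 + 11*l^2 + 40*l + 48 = (l + 3)*(l^2 + 8*l + 16) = (l + 3)*(l + 4)*(l + 4)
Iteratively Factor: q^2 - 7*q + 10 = (q - 5)*(q - 2)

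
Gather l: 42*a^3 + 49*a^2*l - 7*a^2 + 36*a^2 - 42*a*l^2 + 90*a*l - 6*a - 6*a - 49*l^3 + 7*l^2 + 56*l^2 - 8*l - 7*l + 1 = 42*a^3 + 29*a^2 - 12*a - 49*l^3 + l^2*(63 - 42*a) + l*(49*a^2 + 90*a - 15) + 1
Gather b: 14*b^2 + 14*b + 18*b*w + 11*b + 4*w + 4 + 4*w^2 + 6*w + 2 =14*b^2 + b*(18*w + 25) + 4*w^2 + 10*w + 6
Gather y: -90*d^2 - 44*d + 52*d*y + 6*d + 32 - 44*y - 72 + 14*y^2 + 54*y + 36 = -90*d^2 - 38*d + 14*y^2 + y*(52*d + 10) - 4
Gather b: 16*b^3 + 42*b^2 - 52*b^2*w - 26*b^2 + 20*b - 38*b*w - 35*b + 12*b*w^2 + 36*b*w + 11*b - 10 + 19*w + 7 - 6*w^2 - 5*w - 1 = 16*b^3 + b^2*(16 - 52*w) + b*(12*w^2 - 2*w - 4) - 6*w^2 + 14*w - 4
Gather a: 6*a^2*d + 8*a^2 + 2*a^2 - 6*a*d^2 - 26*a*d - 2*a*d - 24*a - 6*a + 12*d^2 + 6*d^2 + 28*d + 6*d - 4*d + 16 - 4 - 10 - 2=a^2*(6*d + 10) + a*(-6*d^2 - 28*d - 30) + 18*d^2 + 30*d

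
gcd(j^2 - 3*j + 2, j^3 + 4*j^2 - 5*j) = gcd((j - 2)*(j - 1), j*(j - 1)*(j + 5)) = j - 1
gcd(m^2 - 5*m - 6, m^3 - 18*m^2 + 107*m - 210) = m - 6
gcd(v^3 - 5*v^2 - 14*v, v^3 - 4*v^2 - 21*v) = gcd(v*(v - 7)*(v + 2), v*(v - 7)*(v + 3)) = v^2 - 7*v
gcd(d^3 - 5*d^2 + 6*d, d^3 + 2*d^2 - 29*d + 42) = d^2 - 5*d + 6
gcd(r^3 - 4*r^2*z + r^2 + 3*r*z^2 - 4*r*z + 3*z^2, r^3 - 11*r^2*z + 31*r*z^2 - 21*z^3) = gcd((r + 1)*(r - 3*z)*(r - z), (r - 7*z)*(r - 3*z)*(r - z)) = r^2 - 4*r*z + 3*z^2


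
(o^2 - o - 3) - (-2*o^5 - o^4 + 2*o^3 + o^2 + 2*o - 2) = 2*o^5 + o^4 - 2*o^3 - 3*o - 1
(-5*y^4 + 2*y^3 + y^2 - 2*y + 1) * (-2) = 10*y^4 - 4*y^3 - 2*y^2 + 4*y - 2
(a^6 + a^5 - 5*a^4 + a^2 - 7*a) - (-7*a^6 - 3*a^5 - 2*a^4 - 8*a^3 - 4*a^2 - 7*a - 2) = 8*a^6 + 4*a^5 - 3*a^4 + 8*a^3 + 5*a^2 + 2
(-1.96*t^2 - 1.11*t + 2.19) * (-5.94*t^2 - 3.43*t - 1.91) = 11.6424*t^4 + 13.3162*t^3 - 5.4577*t^2 - 5.3916*t - 4.1829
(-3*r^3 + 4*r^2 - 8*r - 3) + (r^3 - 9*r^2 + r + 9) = -2*r^3 - 5*r^2 - 7*r + 6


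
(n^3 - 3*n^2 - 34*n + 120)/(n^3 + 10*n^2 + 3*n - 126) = (n^2 - 9*n + 20)/(n^2 + 4*n - 21)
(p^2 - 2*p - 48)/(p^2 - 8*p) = (p + 6)/p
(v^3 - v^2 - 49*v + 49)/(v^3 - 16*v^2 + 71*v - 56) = (v + 7)/(v - 8)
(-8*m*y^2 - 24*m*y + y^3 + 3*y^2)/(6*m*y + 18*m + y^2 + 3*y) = y*(-8*m + y)/(6*m + y)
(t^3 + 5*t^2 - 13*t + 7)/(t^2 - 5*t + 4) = (t^2 + 6*t - 7)/(t - 4)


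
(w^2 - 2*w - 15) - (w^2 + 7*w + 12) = -9*w - 27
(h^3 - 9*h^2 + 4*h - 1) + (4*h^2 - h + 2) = h^3 - 5*h^2 + 3*h + 1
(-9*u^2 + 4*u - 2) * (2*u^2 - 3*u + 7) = -18*u^4 + 35*u^3 - 79*u^2 + 34*u - 14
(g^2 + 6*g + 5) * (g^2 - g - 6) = g^4 + 5*g^3 - 7*g^2 - 41*g - 30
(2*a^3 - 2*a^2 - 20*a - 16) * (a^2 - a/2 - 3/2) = 2*a^5 - 3*a^4 - 22*a^3 - 3*a^2 + 38*a + 24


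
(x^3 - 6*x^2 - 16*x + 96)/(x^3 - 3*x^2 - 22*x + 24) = (x - 4)/(x - 1)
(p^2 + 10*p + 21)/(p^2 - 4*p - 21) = (p + 7)/(p - 7)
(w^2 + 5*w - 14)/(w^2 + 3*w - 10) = (w + 7)/(w + 5)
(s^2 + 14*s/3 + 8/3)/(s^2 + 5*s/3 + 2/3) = (s + 4)/(s + 1)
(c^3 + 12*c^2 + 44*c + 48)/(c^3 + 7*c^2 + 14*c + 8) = (c + 6)/(c + 1)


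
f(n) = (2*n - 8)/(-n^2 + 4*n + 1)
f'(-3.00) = 0.25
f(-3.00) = 0.70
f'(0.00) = 34.00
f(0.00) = -8.00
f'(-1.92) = 0.67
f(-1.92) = 1.14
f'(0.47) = 3.81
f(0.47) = -2.66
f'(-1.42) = 1.35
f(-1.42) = 1.62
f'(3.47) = 0.32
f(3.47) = -0.37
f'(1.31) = 0.80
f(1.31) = -1.19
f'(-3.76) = 0.15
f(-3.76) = 0.55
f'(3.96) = 1.49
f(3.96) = -0.07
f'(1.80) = 0.47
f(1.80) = -0.89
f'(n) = (2*n - 8)*(2*n - 4)/(-n^2 + 4*n + 1)^2 + 2/(-n^2 + 4*n + 1) = 2*(-n^2 + 4*n + 2*(n - 4)*(n - 2) + 1)/(-n^2 + 4*n + 1)^2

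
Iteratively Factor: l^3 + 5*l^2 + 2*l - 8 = (l + 4)*(l^2 + l - 2) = (l + 2)*(l + 4)*(l - 1)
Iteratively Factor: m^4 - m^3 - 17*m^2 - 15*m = (m - 5)*(m^3 + 4*m^2 + 3*m) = m*(m - 5)*(m^2 + 4*m + 3) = m*(m - 5)*(m + 3)*(m + 1)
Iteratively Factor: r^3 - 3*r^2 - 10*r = (r + 2)*(r^2 - 5*r) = (r - 5)*(r + 2)*(r)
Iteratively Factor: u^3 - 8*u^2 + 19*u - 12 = (u - 4)*(u^2 - 4*u + 3) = (u - 4)*(u - 1)*(u - 3)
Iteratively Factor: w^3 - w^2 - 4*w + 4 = (w - 2)*(w^2 + w - 2) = (w - 2)*(w - 1)*(w + 2)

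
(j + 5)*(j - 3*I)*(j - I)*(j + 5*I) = j^4 + 5*j^3 + I*j^3 + 17*j^2 + 5*I*j^2 + 85*j - 15*I*j - 75*I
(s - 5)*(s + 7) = s^2 + 2*s - 35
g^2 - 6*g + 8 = (g - 4)*(g - 2)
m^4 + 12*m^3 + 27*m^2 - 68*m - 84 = (m - 2)*(m + 1)*(m + 6)*(m + 7)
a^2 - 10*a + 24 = (a - 6)*(a - 4)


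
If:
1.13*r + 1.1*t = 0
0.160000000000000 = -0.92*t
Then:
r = 0.17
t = -0.17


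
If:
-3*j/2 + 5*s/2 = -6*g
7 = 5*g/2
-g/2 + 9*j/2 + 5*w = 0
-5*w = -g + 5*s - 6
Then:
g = 14/5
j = -82/3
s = -578/25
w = 622/25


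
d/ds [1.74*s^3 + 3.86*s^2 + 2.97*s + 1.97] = 5.22*s^2 + 7.72*s + 2.97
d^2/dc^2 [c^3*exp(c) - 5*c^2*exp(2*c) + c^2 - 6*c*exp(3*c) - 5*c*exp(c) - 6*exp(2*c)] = c^3*exp(c) - 20*c^2*exp(2*c) + 6*c^2*exp(c) - 54*c*exp(3*c) - 40*c*exp(2*c) + c*exp(c) - 36*exp(3*c) - 34*exp(2*c) - 10*exp(c) + 2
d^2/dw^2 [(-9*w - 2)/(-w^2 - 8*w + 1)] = 2*(4*(w + 4)^2*(9*w + 2) - (27*w + 74)*(w^2 + 8*w - 1))/(w^2 + 8*w - 1)^3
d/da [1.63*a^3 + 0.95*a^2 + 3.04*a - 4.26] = 4.89*a^2 + 1.9*a + 3.04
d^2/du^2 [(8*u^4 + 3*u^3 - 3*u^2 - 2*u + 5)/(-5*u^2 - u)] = 2*(-200*u^6 - 120*u^5 - 24*u^4 + 32*u^3 - 375*u^2 - 75*u - 5)/(u^3*(125*u^3 + 75*u^2 + 15*u + 1))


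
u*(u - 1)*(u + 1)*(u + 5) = u^4 + 5*u^3 - u^2 - 5*u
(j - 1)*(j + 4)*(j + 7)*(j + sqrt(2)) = j^4 + sqrt(2)*j^3 + 10*j^3 + 10*sqrt(2)*j^2 + 17*j^2 - 28*j + 17*sqrt(2)*j - 28*sqrt(2)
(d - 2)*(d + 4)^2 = d^3 + 6*d^2 - 32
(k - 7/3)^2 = k^2 - 14*k/3 + 49/9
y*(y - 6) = y^2 - 6*y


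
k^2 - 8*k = k*(k - 8)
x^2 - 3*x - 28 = (x - 7)*(x + 4)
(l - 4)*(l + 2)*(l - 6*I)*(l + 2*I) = l^4 - 2*l^3 - 4*I*l^3 + 4*l^2 + 8*I*l^2 - 24*l + 32*I*l - 96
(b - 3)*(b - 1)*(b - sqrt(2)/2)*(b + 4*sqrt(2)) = b^4 - 4*b^3 + 7*sqrt(2)*b^3/2 - 14*sqrt(2)*b^2 - b^2 + 21*sqrt(2)*b/2 + 16*b - 12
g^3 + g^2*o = g^2*(g + o)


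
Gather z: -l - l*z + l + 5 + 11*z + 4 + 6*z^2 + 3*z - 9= 6*z^2 + z*(14 - l)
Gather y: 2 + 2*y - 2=2*y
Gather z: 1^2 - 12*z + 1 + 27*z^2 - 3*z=27*z^2 - 15*z + 2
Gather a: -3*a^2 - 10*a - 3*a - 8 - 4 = -3*a^2 - 13*a - 12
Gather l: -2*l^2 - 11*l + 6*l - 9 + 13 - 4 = -2*l^2 - 5*l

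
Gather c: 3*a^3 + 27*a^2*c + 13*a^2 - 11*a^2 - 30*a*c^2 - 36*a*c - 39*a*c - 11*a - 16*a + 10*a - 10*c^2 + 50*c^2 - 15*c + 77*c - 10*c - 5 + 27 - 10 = 3*a^3 + 2*a^2 - 17*a + c^2*(40 - 30*a) + c*(27*a^2 - 75*a + 52) + 12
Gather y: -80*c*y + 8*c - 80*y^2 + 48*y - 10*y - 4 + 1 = 8*c - 80*y^2 + y*(38 - 80*c) - 3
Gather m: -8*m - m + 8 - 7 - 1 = -9*m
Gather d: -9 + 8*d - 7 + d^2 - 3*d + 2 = d^2 + 5*d - 14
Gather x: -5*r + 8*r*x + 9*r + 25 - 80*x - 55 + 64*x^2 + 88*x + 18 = 4*r + 64*x^2 + x*(8*r + 8) - 12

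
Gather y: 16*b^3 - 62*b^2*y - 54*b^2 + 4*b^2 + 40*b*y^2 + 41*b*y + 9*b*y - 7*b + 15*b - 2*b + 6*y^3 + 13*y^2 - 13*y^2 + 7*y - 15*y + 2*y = 16*b^3 - 50*b^2 + 40*b*y^2 + 6*b + 6*y^3 + y*(-62*b^2 + 50*b - 6)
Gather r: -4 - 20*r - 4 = -20*r - 8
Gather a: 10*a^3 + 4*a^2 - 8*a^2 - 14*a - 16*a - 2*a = 10*a^3 - 4*a^2 - 32*a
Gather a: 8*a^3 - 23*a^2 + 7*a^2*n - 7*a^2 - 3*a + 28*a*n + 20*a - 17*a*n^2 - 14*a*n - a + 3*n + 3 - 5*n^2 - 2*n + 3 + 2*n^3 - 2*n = 8*a^3 + a^2*(7*n - 30) + a*(-17*n^2 + 14*n + 16) + 2*n^3 - 5*n^2 - n + 6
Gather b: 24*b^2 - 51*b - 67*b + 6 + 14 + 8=24*b^2 - 118*b + 28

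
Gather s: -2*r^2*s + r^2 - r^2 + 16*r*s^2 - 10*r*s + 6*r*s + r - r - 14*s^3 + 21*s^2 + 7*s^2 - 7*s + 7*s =-14*s^3 + s^2*(16*r + 28) + s*(-2*r^2 - 4*r)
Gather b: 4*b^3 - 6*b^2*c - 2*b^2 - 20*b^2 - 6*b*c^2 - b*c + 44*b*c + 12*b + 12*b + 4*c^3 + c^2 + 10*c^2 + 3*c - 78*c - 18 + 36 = 4*b^3 + b^2*(-6*c - 22) + b*(-6*c^2 + 43*c + 24) + 4*c^3 + 11*c^2 - 75*c + 18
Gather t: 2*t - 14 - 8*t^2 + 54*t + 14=-8*t^2 + 56*t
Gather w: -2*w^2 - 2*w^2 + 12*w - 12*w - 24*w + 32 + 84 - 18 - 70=-4*w^2 - 24*w + 28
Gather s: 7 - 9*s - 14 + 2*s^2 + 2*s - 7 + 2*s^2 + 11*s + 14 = 4*s^2 + 4*s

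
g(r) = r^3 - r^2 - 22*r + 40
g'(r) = 3*r^2 - 2*r - 22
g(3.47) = -6.60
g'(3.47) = 7.18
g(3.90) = -1.69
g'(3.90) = 15.83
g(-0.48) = 50.22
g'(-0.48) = -20.35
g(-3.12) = 68.53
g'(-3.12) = 13.44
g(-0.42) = 48.99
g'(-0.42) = -20.63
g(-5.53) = -38.03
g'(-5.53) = 80.80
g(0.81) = 22.06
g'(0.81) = -21.65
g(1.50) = 8.12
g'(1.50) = -18.25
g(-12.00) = -1568.00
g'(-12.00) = 434.00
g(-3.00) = 70.00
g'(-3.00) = 11.00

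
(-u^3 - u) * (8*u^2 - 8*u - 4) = -8*u^5 + 8*u^4 - 4*u^3 + 8*u^2 + 4*u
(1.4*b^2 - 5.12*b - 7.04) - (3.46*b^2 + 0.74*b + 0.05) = -2.06*b^2 - 5.86*b - 7.09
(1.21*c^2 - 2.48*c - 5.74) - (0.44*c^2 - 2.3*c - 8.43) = 0.77*c^2 - 0.18*c + 2.69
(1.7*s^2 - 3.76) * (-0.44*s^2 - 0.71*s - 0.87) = -0.748*s^4 - 1.207*s^3 + 0.1754*s^2 + 2.6696*s + 3.2712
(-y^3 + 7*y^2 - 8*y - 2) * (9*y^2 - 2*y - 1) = -9*y^5 + 65*y^4 - 85*y^3 - 9*y^2 + 12*y + 2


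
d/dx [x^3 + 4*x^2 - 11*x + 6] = 3*x^2 + 8*x - 11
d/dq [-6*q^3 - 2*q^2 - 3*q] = -18*q^2 - 4*q - 3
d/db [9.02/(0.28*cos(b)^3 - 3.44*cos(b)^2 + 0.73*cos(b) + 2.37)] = (7.5768*cos(b)^2 - 62.0576*cos(b) + 6.5846)*sin(b)/(0.28*cos(b)^3 - 3.44*cos(b)^2 + 0.73*cos(b) + 2.37)^2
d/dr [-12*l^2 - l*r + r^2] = -l + 2*r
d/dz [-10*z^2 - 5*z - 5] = -20*z - 5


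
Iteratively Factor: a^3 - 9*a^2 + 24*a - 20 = (a - 2)*(a^2 - 7*a + 10) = (a - 5)*(a - 2)*(a - 2)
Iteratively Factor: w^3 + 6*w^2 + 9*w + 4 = (w + 4)*(w^2 + 2*w + 1) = (w + 1)*(w + 4)*(w + 1)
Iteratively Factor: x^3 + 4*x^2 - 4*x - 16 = (x - 2)*(x^2 + 6*x + 8) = (x - 2)*(x + 4)*(x + 2)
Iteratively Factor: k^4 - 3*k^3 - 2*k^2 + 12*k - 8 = (k - 1)*(k^3 - 2*k^2 - 4*k + 8) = (k - 2)*(k - 1)*(k^2 - 4) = (k - 2)^2*(k - 1)*(k + 2)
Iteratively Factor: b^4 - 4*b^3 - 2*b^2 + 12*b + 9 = (b + 1)*(b^3 - 5*b^2 + 3*b + 9) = (b + 1)^2*(b^2 - 6*b + 9) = (b - 3)*(b + 1)^2*(b - 3)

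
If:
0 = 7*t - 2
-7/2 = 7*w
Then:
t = 2/7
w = -1/2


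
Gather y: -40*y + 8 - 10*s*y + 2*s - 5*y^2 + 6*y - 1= 2*s - 5*y^2 + y*(-10*s - 34) + 7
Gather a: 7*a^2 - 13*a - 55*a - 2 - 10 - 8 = 7*a^2 - 68*a - 20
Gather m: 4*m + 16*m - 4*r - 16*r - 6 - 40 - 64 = 20*m - 20*r - 110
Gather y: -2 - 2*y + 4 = 2 - 2*y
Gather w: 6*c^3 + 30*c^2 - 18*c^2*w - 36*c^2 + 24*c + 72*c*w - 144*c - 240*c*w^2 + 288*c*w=6*c^3 - 6*c^2 - 240*c*w^2 - 120*c + w*(-18*c^2 + 360*c)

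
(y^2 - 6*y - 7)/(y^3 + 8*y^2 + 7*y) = (y - 7)/(y*(y + 7))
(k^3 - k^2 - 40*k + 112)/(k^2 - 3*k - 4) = (k^2 + 3*k - 28)/(k + 1)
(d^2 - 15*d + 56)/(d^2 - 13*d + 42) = (d - 8)/(d - 6)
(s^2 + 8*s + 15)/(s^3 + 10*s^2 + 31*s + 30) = 1/(s + 2)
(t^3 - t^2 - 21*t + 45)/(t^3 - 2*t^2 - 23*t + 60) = (t - 3)/(t - 4)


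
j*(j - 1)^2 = j^3 - 2*j^2 + j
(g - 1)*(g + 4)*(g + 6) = g^3 + 9*g^2 + 14*g - 24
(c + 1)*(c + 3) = c^2 + 4*c + 3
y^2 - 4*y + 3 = (y - 3)*(y - 1)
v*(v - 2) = v^2 - 2*v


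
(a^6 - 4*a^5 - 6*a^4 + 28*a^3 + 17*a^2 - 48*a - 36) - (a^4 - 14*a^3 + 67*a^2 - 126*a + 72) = a^6 - 4*a^5 - 7*a^4 + 42*a^3 - 50*a^2 + 78*a - 108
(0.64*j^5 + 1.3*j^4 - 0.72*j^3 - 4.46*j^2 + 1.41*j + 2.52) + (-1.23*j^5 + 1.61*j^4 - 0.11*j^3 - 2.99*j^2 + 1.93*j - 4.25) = -0.59*j^5 + 2.91*j^4 - 0.83*j^3 - 7.45*j^2 + 3.34*j - 1.73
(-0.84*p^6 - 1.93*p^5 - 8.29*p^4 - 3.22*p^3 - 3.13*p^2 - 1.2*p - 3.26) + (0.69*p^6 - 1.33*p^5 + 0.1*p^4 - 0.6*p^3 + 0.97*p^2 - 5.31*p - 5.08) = -0.15*p^6 - 3.26*p^5 - 8.19*p^4 - 3.82*p^3 - 2.16*p^2 - 6.51*p - 8.34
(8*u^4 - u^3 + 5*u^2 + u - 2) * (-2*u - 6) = -16*u^5 - 46*u^4 - 4*u^3 - 32*u^2 - 2*u + 12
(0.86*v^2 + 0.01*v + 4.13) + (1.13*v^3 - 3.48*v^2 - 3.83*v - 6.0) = 1.13*v^3 - 2.62*v^2 - 3.82*v - 1.87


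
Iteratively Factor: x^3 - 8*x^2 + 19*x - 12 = (x - 4)*(x^2 - 4*x + 3) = (x - 4)*(x - 1)*(x - 3)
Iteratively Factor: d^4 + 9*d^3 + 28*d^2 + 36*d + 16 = (d + 2)*(d^3 + 7*d^2 + 14*d + 8) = (d + 1)*(d + 2)*(d^2 + 6*d + 8) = (d + 1)*(d + 2)*(d + 4)*(d + 2)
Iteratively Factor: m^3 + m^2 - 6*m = (m)*(m^2 + m - 6) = m*(m + 3)*(m - 2)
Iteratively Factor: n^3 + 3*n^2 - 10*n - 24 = (n - 3)*(n^2 + 6*n + 8) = (n - 3)*(n + 2)*(n + 4)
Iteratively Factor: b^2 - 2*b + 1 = (b - 1)*(b - 1)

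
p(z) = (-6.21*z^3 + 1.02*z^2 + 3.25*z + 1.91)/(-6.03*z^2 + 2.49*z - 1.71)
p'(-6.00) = 1.04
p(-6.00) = -5.82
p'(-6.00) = 1.04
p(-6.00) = -5.82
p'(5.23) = 1.07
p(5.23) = 5.48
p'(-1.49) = 1.04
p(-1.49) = -1.06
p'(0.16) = -2.75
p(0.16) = -1.66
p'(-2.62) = 1.07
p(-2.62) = -2.26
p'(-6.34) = 1.04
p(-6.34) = -6.18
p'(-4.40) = 1.05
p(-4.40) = -4.14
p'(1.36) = 1.85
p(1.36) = 0.78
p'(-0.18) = -2.14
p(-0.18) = -0.59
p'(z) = (12.06*z - 2.49)*(-6.21*z^3 + 1.02*z^2 + 3.25*z + 1.91)/(-6.03*z^2 + 2.49*z - 1.71)^2 + (-18.63*z^2 + 2.04*z + 3.25)/(-6.03*z^2 + 2.49*z - 1.71) = (37.4463*z^4 - 30.9258*z^3 + 53.9946*z^2 + 19.5462*z - 10.3134)/(36.3609*z^4 - 30.0294*z^3 + 26.8227*z^2 - 8.5158*z + 2.9241)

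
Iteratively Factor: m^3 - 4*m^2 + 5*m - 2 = (m - 2)*(m^2 - 2*m + 1) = (m - 2)*(m - 1)*(m - 1)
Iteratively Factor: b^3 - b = (b)*(b^2 - 1) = b*(b - 1)*(b + 1)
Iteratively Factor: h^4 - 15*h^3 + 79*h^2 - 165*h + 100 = (h - 4)*(h^3 - 11*h^2 + 35*h - 25) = (h - 4)*(h - 1)*(h^2 - 10*h + 25) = (h - 5)*(h - 4)*(h - 1)*(h - 5)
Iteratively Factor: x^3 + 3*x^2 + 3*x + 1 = (x + 1)*(x^2 + 2*x + 1) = (x + 1)^2*(x + 1)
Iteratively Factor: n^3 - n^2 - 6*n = (n)*(n^2 - n - 6) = n*(n - 3)*(n + 2)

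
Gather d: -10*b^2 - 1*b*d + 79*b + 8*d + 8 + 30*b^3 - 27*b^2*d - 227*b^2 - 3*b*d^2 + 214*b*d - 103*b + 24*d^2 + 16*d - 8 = 30*b^3 - 237*b^2 - 24*b + d^2*(24 - 3*b) + d*(-27*b^2 + 213*b + 24)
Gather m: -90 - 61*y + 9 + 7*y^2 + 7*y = 7*y^2 - 54*y - 81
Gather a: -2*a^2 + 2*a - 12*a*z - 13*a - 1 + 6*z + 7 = -2*a^2 + a*(-12*z - 11) + 6*z + 6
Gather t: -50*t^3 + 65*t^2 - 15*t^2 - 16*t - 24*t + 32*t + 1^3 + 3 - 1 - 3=-50*t^3 + 50*t^2 - 8*t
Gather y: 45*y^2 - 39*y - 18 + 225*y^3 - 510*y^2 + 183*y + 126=225*y^3 - 465*y^2 + 144*y + 108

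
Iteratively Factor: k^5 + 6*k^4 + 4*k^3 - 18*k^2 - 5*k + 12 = (k + 4)*(k^4 + 2*k^3 - 4*k^2 - 2*k + 3) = (k + 3)*(k + 4)*(k^3 - k^2 - k + 1) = (k - 1)*(k + 3)*(k + 4)*(k^2 - 1) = (k - 1)*(k + 1)*(k + 3)*(k + 4)*(k - 1)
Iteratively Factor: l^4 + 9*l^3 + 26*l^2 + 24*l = (l + 3)*(l^3 + 6*l^2 + 8*l) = (l + 3)*(l + 4)*(l^2 + 2*l) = (l + 2)*(l + 3)*(l + 4)*(l)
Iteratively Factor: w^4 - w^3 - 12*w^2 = (w + 3)*(w^3 - 4*w^2) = w*(w + 3)*(w^2 - 4*w) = w^2*(w + 3)*(w - 4)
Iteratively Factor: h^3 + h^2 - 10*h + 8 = (h + 4)*(h^2 - 3*h + 2) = (h - 1)*(h + 4)*(h - 2)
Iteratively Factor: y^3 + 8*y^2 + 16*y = (y + 4)*(y^2 + 4*y) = (y + 4)^2*(y)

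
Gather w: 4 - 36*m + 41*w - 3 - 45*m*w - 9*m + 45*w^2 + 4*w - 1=-45*m + 45*w^2 + w*(45 - 45*m)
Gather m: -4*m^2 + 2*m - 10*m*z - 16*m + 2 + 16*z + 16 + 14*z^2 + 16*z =-4*m^2 + m*(-10*z - 14) + 14*z^2 + 32*z + 18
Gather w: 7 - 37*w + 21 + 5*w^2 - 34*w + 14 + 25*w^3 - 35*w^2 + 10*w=25*w^3 - 30*w^2 - 61*w + 42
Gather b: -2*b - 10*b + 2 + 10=12 - 12*b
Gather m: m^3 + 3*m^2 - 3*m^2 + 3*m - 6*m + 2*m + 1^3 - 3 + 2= m^3 - m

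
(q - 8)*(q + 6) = q^2 - 2*q - 48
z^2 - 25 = (z - 5)*(z + 5)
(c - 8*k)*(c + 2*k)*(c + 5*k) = c^3 - c^2*k - 46*c*k^2 - 80*k^3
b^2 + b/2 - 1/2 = (b - 1/2)*(b + 1)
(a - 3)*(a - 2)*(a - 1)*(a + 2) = a^4 - 4*a^3 - a^2 + 16*a - 12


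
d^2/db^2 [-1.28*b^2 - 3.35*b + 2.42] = -2.56000000000000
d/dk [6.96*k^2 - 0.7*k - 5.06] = 13.92*k - 0.7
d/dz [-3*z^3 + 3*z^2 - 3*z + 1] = -9*z^2 + 6*z - 3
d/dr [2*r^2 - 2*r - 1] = 4*r - 2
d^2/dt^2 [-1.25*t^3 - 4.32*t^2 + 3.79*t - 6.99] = -7.5*t - 8.64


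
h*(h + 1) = h^2 + h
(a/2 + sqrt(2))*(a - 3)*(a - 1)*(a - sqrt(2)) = a^4/2 - 2*a^3 + sqrt(2)*a^3/2 - 2*sqrt(2)*a^2 - a^2/2 + 3*sqrt(2)*a/2 + 8*a - 6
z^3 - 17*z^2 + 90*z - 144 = (z - 8)*(z - 6)*(z - 3)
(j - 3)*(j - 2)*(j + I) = j^3 - 5*j^2 + I*j^2 + 6*j - 5*I*j + 6*I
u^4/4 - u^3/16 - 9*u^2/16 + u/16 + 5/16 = (u/4 + 1/4)*(u - 5/4)*(u - 1)*(u + 1)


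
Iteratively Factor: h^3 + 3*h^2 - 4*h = (h + 4)*(h^2 - h) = (h - 1)*(h + 4)*(h)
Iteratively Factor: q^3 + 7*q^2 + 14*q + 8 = (q + 2)*(q^2 + 5*q + 4) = (q + 2)*(q + 4)*(q + 1)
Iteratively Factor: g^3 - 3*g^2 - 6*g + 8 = (g + 2)*(g^2 - 5*g + 4) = (g - 4)*(g + 2)*(g - 1)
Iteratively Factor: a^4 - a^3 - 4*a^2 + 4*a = (a)*(a^3 - a^2 - 4*a + 4) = a*(a - 1)*(a^2 - 4) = a*(a - 1)*(a + 2)*(a - 2)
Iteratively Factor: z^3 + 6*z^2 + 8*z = (z + 4)*(z^2 + 2*z) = z*(z + 4)*(z + 2)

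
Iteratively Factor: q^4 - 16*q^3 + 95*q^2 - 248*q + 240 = (q - 5)*(q^3 - 11*q^2 + 40*q - 48) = (q - 5)*(q - 4)*(q^2 - 7*q + 12) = (q - 5)*(q - 4)*(q - 3)*(q - 4)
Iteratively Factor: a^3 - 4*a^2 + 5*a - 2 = (a - 1)*(a^2 - 3*a + 2) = (a - 1)^2*(a - 2)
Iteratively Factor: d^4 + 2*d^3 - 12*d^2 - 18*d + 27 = (d + 3)*(d^3 - d^2 - 9*d + 9) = (d - 3)*(d + 3)*(d^2 + 2*d - 3) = (d - 3)*(d + 3)^2*(d - 1)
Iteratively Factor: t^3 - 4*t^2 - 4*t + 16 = (t + 2)*(t^2 - 6*t + 8) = (t - 4)*(t + 2)*(t - 2)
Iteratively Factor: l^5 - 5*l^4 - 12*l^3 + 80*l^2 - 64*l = (l - 4)*(l^4 - l^3 - 16*l^2 + 16*l) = (l - 4)*(l + 4)*(l^3 - 5*l^2 + 4*l) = (l - 4)^2*(l + 4)*(l^2 - l) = (l - 4)^2*(l - 1)*(l + 4)*(l)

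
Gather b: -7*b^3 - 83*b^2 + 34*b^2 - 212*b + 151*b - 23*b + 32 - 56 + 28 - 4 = -7*b^3 - 49*b^2 - 84*b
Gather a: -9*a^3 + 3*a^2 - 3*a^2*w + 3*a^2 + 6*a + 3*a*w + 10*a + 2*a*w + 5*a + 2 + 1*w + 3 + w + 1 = -9*a^3 + a^2*(6 - 3*w) + a*(5*w + 21) + 2*w + 6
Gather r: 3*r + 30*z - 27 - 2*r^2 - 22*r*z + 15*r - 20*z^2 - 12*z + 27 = -2*r^2 + r*(18 - 22*z) - 20*z^2 + 18*z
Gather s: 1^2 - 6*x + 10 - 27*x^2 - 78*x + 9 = -27*x^2 - 84*x + 20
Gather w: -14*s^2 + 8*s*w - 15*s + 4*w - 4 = -14*s^2 - 15*s + w*(8*s + 4) - 4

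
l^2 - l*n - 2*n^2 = (l - 2*n)*(l + n)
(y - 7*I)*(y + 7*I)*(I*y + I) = I*y^3 + I*y^2 + 49*I*y + 49*I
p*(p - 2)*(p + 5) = p^3 + 3*p^2 - 10*p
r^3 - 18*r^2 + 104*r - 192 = (r - 8)*(r - 6)*(r - 4)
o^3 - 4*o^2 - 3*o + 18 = (o - 3)^2*(o + 2)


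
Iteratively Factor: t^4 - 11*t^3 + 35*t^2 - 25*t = (t - 5)*(t^3 - 6*t^2 + 5*t) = t*(t - 5)*(t^2 - 6*t + 5) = t*(t - 5)*(t - 1)*(t - 5)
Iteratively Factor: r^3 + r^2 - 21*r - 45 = (r - 5)*(r^2 + 6*r + 9) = (r - 5)*(r + 3)*(r + 3)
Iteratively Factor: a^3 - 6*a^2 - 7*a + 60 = (a - 5)*(a^2 - a - 12) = (a - 5)*(a - 4)*(a + 3)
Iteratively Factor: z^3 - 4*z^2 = (z)*(z^2 - 4*z) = z^2*(z - 4)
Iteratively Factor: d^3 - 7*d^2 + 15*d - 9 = (d - 3)*(d^2 - 4*d + 3) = (d - 3)^2*(d - 1)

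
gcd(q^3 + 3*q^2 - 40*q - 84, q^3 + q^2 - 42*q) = q^2 + q - 42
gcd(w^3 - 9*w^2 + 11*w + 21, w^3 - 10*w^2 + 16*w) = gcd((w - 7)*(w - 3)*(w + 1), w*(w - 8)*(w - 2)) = 1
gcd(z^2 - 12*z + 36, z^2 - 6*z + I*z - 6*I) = z - 6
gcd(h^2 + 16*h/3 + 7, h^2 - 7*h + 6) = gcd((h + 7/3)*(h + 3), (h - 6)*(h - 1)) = 1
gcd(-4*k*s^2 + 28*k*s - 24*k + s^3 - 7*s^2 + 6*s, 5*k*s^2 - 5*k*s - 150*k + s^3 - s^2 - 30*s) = s - 6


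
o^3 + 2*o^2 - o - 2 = (o - 1)*(o + 1)*(o + 2)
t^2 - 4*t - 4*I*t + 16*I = (t - 4)*(t - 4*I)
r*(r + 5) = r^2 + 5*r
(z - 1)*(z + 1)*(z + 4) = z^3 + 4*z^2 - z - 4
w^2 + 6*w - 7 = (w - 1)*(w + 7)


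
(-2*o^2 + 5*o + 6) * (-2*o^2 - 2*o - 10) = 4*o^4 - 6*o^3 - 2*o^2 - 62*o - 60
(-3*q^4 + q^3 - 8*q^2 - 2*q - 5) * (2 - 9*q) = 27*q^5 - 15*q^4 + 74*q^3 + 2*q^2 + 41*q - 10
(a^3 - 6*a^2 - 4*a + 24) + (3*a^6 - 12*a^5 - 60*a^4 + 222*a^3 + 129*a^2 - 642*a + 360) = 3*a^6 - 12*a^5 - 60*a^4 + 223*a^3 + 123*a^2 - 646*a + 384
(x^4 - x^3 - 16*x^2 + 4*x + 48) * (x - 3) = x^5 - 4*x^4 - 13*x^3 + 52*x^2 + 36*x - 144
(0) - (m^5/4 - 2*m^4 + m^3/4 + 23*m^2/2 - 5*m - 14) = -m^5/4 + 2*m^4 - m^3/4 - 23*m^2/2 + 5*m + 14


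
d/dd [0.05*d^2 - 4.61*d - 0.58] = 0.1*d - 4.61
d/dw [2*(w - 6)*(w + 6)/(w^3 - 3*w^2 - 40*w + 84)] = 2*(-w^2 + 12*w - 40)/(w^4 - 18*w^3 + 109*w^2 - 252*w + 196)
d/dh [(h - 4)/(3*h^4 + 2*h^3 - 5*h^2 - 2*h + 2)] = (-9*h^4 + 44*h^3 + 29*h^2 - 40*h - 6)/(9*h^8 + 12*h^7 - 26*h^6 - 32*h^5 + 29*h^4 + 28*h^3 - 16*h^2 - 8*h + 4)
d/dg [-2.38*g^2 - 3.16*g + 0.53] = -4.76*g - 3.16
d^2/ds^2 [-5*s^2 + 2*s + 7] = -10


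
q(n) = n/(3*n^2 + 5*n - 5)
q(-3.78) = -0.20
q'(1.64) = -0.10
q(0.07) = -0.02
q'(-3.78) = -0.13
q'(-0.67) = -0.13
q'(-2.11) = -3.81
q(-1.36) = 0.22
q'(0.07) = -0.23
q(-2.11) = 0.96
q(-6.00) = -0.08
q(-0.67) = 0.10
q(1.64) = 0.15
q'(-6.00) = -0.02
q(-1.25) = 0.19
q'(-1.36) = -0.27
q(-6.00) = -0.08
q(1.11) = 0.26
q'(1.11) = -0.48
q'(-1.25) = -0.22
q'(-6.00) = -0.02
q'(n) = n*(-6*n - 5)/(3*n^2 + 5*n - 5)^2 + 1/(3*n^2 + 5*n - 5) = (3*n^2 - n*(6*n + 5) + 5*n - 5)/(3*n^2 + 5*n - 5)^2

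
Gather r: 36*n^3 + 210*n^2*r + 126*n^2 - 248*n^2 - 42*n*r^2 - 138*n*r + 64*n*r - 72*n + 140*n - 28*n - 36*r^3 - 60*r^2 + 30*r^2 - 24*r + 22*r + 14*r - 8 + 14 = 36*n^3 - 122*n^2 + 40*n - 36*r^3 + r^2*(-42*n - 30) + r*(210*n^2 - 74*n + 12) + 6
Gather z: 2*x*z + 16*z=z*(2*x + 16)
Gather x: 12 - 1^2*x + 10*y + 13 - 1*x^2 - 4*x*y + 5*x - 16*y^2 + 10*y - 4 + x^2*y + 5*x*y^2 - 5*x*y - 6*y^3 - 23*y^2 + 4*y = x^2*(y - 1) + x*(5*y^2 - 9*y + 4) - 6*y^3 - 39*y^2 + 24*y + 21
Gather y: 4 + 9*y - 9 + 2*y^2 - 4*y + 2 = 2*y^2 + 5*y - 3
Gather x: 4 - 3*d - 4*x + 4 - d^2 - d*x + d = -d^2 - 2*d + x*(-d - 4) + 8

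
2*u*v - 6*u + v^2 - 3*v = (2*u + v)*(v - 3)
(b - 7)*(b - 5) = b^2 - 12*b + 35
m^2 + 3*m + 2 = (m + 1)*(m + 2)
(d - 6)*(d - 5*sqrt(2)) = d^2 - 5*sqrt(2)*d - 6*d + 30*sqrt(2)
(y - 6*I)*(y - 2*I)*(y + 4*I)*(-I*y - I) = -I*y^4 - 4*y^3 - I*y^3 - 4*y^2 - 20*I*y^2 - 48*y - 20*I*y - 48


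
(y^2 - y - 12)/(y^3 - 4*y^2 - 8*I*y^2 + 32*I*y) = (y + 3)/(y*(y - 8*I))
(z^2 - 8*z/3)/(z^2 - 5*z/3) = (3*z - 8)/(3*z - 5)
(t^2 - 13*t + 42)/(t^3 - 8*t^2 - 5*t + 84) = (t - 6)/(t^2 - t - 12)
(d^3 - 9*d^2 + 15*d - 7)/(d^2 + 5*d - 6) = (d^2 - 8*d + 7)/(d + 6)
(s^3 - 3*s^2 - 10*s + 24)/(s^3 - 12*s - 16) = (s^2 + s - 6)/(s^2 + 4*s + 4)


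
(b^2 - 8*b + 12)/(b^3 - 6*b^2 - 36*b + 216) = (b - 2)/(b^2 - 36)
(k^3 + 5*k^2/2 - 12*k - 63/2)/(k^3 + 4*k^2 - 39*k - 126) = (k^2 - k/2 - 21/2)/(k^2 + k - 42)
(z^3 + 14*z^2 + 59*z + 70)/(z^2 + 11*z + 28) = (z^2 + 7*z + 10)/(z + 4)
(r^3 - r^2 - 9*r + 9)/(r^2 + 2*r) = (r^3 - r^2 - 9*r + 9)/(r*(r + 2))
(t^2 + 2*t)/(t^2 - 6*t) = (t + 2)/(t - 6)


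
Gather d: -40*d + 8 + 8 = 16 - 40*d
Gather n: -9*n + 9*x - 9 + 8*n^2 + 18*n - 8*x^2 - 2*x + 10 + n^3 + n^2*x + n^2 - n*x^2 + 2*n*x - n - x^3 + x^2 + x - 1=n^3 + n^2*(x + 9) + n*(-x^2 + 2*x + 8) - x^3 - 7*x^2 + 8*x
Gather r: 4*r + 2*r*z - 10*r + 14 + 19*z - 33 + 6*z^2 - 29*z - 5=r*(2*z - 6) + 6*z^2 - 10*z - 24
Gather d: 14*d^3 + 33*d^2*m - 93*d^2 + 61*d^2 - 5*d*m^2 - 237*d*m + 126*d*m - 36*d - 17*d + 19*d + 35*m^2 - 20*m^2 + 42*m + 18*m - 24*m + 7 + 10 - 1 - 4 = 14*d^3 + d^2*(33*m - 32) + d*(-5*m^2 - 111*m - 34) + 15*m^2 + 36*m + 12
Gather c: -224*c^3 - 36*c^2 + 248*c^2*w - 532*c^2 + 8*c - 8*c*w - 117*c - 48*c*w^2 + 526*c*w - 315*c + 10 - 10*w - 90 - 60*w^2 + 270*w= -224*c^3 + c^2*(248*w - 568) + c*(-48*w^2 + 518*w - 424) - 60*w^2 + 260*w - 80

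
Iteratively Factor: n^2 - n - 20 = (n - 5)*(n + 4)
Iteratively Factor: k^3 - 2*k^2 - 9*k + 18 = (k - 2)*(k^2 - 9) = (k - 2)*(k + 3)*(k - 3)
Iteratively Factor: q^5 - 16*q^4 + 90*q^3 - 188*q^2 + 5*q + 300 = (q - 5)*(q^4 - 11*q^3 + 35*q^2 - 13*q - 60) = (q - 5)*(q - 3)*(q^3 - 8*q^2 + 11*q + 20) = (q - 5)*(q - 4)*(q - 3)*(q^2 - 4*q - 5) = (q - 5)^2*(q - 4)*(q - 3)*(q + 1)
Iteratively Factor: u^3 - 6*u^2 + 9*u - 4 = (u - 1)*(u^2 - 5*u + 4) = (u - 4)*(u - 1)*(u - 1)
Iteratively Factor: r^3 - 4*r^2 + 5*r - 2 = (r - 1)*(r^2 - 3*r + 2) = (r - 1)^2*(r - 2)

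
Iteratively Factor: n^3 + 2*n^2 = (n + 2)*(n^2) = n*(n + 2)*(n)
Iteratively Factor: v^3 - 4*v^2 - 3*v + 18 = (v - 3)*(v^2 - v - 6) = (v - 3)^2*(v + 2)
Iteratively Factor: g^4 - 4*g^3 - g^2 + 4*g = (g)*(g^3 - 4*g^2 - g + 4) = g*(g - 1)*(g^2 - 3*g - 4) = g*(g - 4)*(g - 1)*(g + 1)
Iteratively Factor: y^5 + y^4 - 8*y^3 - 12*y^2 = (y)*(y^4 + y^3 - 8*y^2 - 12*y) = y*(y + 2)*(y^3 - y^2 - 6*y) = y*(y - 3)*(y + 2)*(y^2 + 2*y) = y^2*(y - 3)*(y + 2)*(y + 2)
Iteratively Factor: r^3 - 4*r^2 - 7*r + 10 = (r + 2)*(r^2 - 6*r + 5) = (r - 5)*(r + 2)*(r - 1)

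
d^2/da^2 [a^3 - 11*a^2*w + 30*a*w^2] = 6*a - 22*w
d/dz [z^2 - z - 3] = 2*z - 1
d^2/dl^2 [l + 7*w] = 0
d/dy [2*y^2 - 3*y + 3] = 4*y - 3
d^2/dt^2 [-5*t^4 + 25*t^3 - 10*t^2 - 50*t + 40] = -60*t^2 + 150*t - 20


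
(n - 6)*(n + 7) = n^2 + n - 42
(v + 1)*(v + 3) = v^2 + 4*v + 3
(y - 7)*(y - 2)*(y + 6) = y^3 - 3*y^2 - 40*y + 84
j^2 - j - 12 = (j - 4)*(j + 3)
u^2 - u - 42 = (u - 7)*(u + 6)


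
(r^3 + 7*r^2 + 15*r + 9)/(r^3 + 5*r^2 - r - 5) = (r^2 + 6*r + 9)/(r^2 + 4*r - 5)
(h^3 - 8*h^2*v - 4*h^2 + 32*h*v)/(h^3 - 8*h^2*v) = (h - 4)/h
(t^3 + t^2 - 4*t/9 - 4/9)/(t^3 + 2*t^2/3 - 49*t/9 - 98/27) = 3*(3*t^2 + t - 2)/(9*t^2 - 49)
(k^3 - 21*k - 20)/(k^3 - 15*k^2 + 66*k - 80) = (k^2 + 5*k + 4)/(k^2 - 10*k + 16)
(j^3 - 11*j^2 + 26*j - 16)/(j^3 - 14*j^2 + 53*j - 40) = (j - 2)/(j - 5)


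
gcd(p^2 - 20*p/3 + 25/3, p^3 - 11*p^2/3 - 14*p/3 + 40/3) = p - 5/3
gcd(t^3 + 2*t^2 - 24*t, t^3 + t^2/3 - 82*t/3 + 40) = t^2 + 2*t - 24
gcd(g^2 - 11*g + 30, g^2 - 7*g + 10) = g - 5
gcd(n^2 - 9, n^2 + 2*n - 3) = n + 3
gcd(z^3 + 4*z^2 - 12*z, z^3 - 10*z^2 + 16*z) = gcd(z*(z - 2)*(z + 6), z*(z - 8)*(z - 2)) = z^2 - 2*z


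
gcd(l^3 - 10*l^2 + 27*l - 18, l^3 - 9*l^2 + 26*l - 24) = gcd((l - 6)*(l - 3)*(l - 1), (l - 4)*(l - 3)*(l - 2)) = l - 3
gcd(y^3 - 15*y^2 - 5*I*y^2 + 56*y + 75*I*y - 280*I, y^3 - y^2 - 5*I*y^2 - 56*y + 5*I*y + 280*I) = y^2 + y*(-8 - 5*I) + 40*I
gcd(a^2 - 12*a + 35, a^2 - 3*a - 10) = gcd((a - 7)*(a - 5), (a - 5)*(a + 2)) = a - 5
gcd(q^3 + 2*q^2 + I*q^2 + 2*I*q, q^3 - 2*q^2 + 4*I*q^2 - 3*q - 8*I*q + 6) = q + I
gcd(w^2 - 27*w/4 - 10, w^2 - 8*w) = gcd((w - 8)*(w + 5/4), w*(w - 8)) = w - 8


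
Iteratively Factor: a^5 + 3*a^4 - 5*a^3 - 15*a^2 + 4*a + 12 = (a + 2)*(a^4 + a^3 - 7*a^2 - a + 6) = (a + 1)*(a + 2)*(a^3 - 7*a + 6) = (a + 1)*(a + 2)*(a + 3)*(a^2 - 3*a + 2) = (a - 1)*(a + 1)*(a + 2)*(a + 3)*(a - 2)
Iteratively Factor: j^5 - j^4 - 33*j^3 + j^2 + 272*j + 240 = (j - 5)*(j^4 + 4*j^3 - 13*j^2 - 64*j - 48) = (j - 5)*(j + 4)*(j^3 - 13*j - 12) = (j - 5)*(j - 4)*(j + 4)*(j^2 + 4*j + 3) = (j - 5)*(j - 4)*(j + 1)*(j + 4)*(j + 3)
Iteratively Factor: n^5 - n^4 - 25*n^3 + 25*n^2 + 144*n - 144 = (n - 3)*(n^4 + 2*n^3 - 19*n^2 - 32*n + 48) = (n - 3)*(n - 1)*(n^3 + 3*n^2 - 16*n - 48) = (n - 3)*(n - 1)*(n + 3)*(n^2 - 16) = (n - 4)*(n - 3)*(n - 1)*(n + 3)*(n + 4)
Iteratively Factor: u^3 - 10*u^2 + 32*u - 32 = (u - 4)*(u^2 - 6*u + 8) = (u - 4)*(u - 2)*(u - 4)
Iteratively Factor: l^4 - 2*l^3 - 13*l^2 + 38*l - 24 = (l - 2)*(l^3 - 13*l + 12) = (l - 2)*(l + 4)*(l^2 - 4*l + 3) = (l - 3)*(l - 2)*(l + 4)*(l - 1)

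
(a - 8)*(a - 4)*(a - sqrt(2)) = a^3 - 12*a^2 - sqrt(2)*a^2 + 12*sqrt(2)*a + 32*a - 32*sqrt(2)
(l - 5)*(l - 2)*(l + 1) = l^3 - 6*l^2 + 3*l + 10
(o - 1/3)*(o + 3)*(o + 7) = o^3 + 29*o^2/3 + 53*o/3 - 7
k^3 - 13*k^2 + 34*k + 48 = (k - 8)*(k - 6)*(k + 1)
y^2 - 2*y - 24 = (y - 6)*(y + 4)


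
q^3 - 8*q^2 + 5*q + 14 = (q - 7)*(q - 2)*(q + 1)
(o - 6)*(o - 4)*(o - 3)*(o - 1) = o^4 - 14*o^3 + 67*o^2 - 126*o + 72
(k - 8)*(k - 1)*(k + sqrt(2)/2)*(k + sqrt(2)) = k^4 - 9*k^3 + 3*sqrt(2)*k^3/2 - 27*sqrt(2)*k^2/2 + 9*k^2 - 9*k + 12*sqrt(2)*k + 8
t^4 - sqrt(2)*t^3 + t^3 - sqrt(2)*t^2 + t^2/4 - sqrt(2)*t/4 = t*(t + 1/2)^2*(t - sqrt(2))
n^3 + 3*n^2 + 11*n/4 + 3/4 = (n + 1/2)*(n + 1)*(n + 3/2)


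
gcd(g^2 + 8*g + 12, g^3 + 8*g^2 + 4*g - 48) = g + 6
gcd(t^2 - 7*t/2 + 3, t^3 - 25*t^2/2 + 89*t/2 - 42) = t - 3/2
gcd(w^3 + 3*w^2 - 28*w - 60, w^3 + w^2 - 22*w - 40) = w^2 - 3*w - 10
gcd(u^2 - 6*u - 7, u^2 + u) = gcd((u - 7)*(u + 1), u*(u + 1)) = u + 1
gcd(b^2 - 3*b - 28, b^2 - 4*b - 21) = b - 7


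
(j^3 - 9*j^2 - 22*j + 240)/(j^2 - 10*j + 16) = (j^2 - j - 30)/(j - 2)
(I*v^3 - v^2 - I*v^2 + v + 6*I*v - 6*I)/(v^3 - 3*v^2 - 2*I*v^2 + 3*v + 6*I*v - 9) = (I*v^3 - v^2*(1 + I) + v*(1 + 6*I) - 6*I)/(v^3 - v^2*(3 + 2*I) + 3*v*(1 + 2*I) - 9)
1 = 1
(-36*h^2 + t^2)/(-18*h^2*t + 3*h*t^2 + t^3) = (-6*h + t)/(t*(-3*h + t))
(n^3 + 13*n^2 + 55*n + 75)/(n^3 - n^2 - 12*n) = (n^2 + 10*n + 25)/(n*(n - 4))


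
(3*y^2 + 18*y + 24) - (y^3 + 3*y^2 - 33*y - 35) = -y^3 + 51*y + 59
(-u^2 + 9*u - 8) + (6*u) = -u^2 + 15*u - 8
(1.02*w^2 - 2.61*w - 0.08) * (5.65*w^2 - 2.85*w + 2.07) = 5.763*w^4 - 17.6535*w^3 + 9.0979*w^2 - 5.1747*w - 0.1656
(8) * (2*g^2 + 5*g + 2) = 16*g^2 + 40*g + 16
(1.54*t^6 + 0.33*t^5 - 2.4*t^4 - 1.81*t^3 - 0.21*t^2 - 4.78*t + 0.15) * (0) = 0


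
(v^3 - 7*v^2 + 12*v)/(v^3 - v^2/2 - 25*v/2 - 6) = 2*v*(v - 3)/(2*v^2 + 7*v + 3)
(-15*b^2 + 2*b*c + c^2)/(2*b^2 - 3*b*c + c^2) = (-15*b^2 + 2*b*c + c^2)/(2*b^2 - 3*b*c + c^2)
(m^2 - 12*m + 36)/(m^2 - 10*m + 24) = (m - 6)/(m - 4)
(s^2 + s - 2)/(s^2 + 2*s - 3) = (s + 2)/(s + 3)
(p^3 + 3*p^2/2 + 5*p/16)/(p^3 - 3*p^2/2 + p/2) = (16*p^2 + 24*p + 5)/(8*(2*p^2 - 3*p + 1))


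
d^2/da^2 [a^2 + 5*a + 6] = 2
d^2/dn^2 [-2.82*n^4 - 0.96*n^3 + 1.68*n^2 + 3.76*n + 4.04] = -33.84*n^2 - 5.76*n + 3.36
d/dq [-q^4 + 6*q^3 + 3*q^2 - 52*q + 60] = -4*q^3 + 18*q^2 + 6*q - 52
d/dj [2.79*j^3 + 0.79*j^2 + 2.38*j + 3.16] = 8.37*j^2 + 1.58*j + 2.38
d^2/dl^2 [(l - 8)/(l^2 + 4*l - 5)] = 2*((4 - 3*l)*(l^2 + 4*l - 5) + 4*(l - 8)*(l + 2)^2)/(l^2 + 4*l - 5)^3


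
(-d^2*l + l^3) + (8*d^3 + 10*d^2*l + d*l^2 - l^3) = 8*d^3 + 9*d^2*l + d*l^2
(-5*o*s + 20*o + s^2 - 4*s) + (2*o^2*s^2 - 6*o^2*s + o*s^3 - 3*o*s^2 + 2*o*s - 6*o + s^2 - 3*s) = 2*o^2*s^2 - 6*o^2*s + o*s^3 - 3*o*s^2 - 3*o*s + 14*o + 2*s^2 - 7*s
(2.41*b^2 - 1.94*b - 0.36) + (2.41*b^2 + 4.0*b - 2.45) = 4.82*b^2 + 2.06*b - 2.81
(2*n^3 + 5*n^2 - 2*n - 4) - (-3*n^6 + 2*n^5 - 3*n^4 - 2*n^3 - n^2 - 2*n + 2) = 3*n^6 - 2*n^5 + 3*n^4 + 4*n^3 + 6*n^2 - 6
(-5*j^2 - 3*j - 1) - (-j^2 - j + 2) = -4*j^2 - 2*j - 3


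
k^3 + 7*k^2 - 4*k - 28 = (k - 2)*(k + 2)*(k + 7)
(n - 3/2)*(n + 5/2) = n^2 + n - 15/4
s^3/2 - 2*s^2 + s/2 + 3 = (s/2 + 1/2)*(s - 3)*(s - 2)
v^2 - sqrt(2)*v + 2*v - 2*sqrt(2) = (v + 2)*(v - sqrt(2))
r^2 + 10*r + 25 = (r + 5)^2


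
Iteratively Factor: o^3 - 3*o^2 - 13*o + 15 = (o - 5)*(o^2 + 2*o - 3) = (o - 5)*(o - 1)*(o + 3)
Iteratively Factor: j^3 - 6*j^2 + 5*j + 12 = (j - 4)*(j^2 - 2*j - 3) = (j - 4)*(j + 1)*(j - 3)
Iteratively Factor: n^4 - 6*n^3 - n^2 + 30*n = (n + 2)*(n^3 - 8*n^2 + 15*n) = (n - 3)*(n + 2)*(n^2 - 5*n) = (n - 5)*(n - 3)*(n + 2)*(n)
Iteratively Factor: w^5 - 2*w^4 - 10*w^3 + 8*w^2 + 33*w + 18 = (w + 1)*(w^4 - 3*w^3 - 7*w^2 + 15*w + 18) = (w + 1)*(w + 2)*(w^3 - 5*w^2 + 3*w + 9) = (w - 3)*(w + 1)*(w + 2)*(w^2 - 2*w - 3) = (w - 3)*(w + 1)^2*(w + 2)*(w - 3)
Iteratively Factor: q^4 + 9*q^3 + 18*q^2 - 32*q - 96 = (q + 3)*(q^3 + 6*q^2 - 32) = (q + 3)*(q + 4)*(q^2 + 2*q - 8) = (q + 3)*(q + 4)^2*(q - 2)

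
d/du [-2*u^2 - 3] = -4*u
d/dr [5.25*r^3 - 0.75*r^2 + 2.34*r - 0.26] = 15.75*r^2 - 1.5*r + 2.34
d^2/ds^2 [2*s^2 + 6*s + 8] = 4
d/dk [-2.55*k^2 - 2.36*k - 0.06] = -5.1*k - 2.36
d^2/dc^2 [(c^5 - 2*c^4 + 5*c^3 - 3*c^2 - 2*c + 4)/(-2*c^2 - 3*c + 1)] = 2*(-12*c^7 - 40*c^6 + 87*c^4 - 123*c^3 + 27*c^2 - 75*c - 35)/(8*c^6 + 36*c^5 + 42*c^4 - 9*c^3 - 21*c^2 + 9*c - 1)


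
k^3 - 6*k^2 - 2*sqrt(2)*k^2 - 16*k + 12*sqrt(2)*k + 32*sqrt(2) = (k - 8)*(k + 2)*(k - 2*sqrt(2))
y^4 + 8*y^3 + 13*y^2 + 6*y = y*(y + 1)^2*(y + 6)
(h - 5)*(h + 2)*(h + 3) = h^3 - 19*h - 30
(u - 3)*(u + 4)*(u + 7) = u^3 + 8*u^2 - 5*u - 84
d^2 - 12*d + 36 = (d - 6)^2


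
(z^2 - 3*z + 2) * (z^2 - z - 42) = z^4 - 4*z^3 - 37*z^2 + 124*z - 84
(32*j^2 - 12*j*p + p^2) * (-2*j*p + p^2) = -64*j^3*p + 56*j^2*p^2 - 14*j*p^3 + p^4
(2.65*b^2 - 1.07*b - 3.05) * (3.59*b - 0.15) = 9.5135*b^3 - 4.2388*b^2 - 10.789*b + 0.4575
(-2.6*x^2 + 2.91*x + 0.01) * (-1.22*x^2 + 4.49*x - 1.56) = 3.172*x^4 - 15.2242*x^3 + 17.1097*x^2 - 4.4947*x - 0.0156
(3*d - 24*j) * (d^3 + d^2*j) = 3*d^4 - 21*d^3*j - 24*d^2*j^2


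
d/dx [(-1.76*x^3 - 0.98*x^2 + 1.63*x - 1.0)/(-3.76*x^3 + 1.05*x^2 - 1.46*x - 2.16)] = (-5.5328*x^4 + 17.3968*x^3 - 0.155899999999999*x^2 + 6.3336*x - 4.9808)/(14.1376*x^6 - 7.896*x^5 + 12.0817*x^4 + 13.1772*x^3 - 2.4044*x^2 + 6.3072*x + 4.6656)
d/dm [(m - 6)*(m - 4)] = 2*m - 10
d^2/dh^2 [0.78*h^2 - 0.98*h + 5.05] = 1.56000000000000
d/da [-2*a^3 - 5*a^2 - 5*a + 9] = -6*a^2 - 10*a - 5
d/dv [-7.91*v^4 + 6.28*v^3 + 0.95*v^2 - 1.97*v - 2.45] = -31.64*v^3 + 18.84*v^2 + 1.9*v - 1.97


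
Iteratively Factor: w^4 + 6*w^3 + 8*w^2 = (w)*(w^3 + 6*w^2 + 8*w) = w*(w + 4)*(w^2 + 2*w) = w^2*(w + 4)*(w + 2)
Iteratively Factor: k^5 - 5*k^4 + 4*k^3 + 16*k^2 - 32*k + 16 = (k + 2)*(k^4 - 7*k^3 + 18*k^2 - 20*k + 8) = (k - 2)*(k + 2)*(k^3 - 5*k^2 + 8*k - 4) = (k - 2)*(k - 1)*(k + 2)*(k^2 - 4*k + 4) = (k - 2)^2*(k - 1)*(k + 2)*(k - 2)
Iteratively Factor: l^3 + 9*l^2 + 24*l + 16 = (l + 1)*(l^2 + 8*l + 16) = (l + 1)*(l + 4)*(l + 4)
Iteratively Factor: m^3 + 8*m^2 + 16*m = (m + 4)*(m^2 + 4*m) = m*(m + 4)*(m + 4)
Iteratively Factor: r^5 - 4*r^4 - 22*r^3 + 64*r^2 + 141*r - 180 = (r - 4)*(r^4 - 22*r^2 - 24*r + 45) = (r - 4)*(r - 1)*(r^3 + r^2 - 21*r - 45) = (r - 5)*(r - 4)*(r - 1)*(r^2 + 6*r + 9) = (r - 5)*(r - 4)*(r - 1)*(r + 3)*(r + 3)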